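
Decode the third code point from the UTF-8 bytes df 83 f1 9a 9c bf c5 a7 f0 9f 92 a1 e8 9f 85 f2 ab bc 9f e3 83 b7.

U+0167

Offset 0: leading byte 0xDF = 11011111 → 2-byte char #1 = DF 83.
Offset 2: leading byte 0xF1 = 11110001 → 4-byte char #2 = F1 9A 9C BF.
Offset 6: leading byte 0xC5 = 11000101 → 2-byte char #3 = C5 A7.
Leading byte 0xC5 = 11000101 matches 110xxxxx → 2-byte sequence.
Byte 1: 0xC5 = 11000101, payload 00101 (5 bits).
Byte 2: 0xA7 = 10100111 (10xxxxxx ✓), payload 100111.
Concatenate: 00101100111 = 0x167 (11 bits → U+0167).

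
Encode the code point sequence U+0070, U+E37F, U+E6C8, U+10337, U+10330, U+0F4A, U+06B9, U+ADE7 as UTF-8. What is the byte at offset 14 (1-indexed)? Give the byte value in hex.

0x8C

1-indexed offset 14 is 0-indexed offset 13.
U+0070 → 1-byte form 70 at offsets 0–0.
U+E37F → 3-byte form EE 8D BF at offsets 1–3.
U+E6C8 → 3-byte form EE 9B 88 at offsets 4–6.
U+10337 → 4-byte form F0 90 8C B7 at offsets 7–10.
U+10330 → 4-byte form F0 90 8C B0 at offsets 11–14.
Offset 13 falls in char 5's range; it's byte 3 of F0 90 8C B0 = 0x8C.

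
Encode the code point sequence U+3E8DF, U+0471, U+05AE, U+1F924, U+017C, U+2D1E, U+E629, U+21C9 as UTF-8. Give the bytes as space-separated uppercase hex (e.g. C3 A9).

U+3E8DF: 4-byte form → F0 BE A3 9F.
U+0471: 2-byte form → D1 B1.
U+05AE: 2-byte form → D6 AE.
U+1F924: 4-byte form → F0 9F A4 A4.
U+017C: 2-byte form → C5 BC.
U+2D1E: 3-byte form → E2 B4 9E.
U+E629: 3-byte form → EE 98 A9.
U+21C9: 3-byte form → E2 87 89.
Concatenated (23 bytes): F0 BE A3 9F D1 B1 D6 AE F0 9F A4 A4 C5 BC E2 B4 9E EE 98 A9 E2 87 89.

F0 BE A3 9F D1 B1 D6 AE F0 9F A4 A4 C5 BC E2 B4 9E EE 98 A9 E2 87 89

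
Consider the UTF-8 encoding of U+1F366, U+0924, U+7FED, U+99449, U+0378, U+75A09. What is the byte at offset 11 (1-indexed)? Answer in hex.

1-indexed offset 11 is 0-indexed offset 10.
U+1F366 → 4-byte form F0 9F 8D A6 at offsets 0–3.
U+0924 → 3-byte form E0 A4 A4 at offsets 4–6.
U+7FED → 3-byte form E7 BF AD at offsets 7–9.
U+99449 → 4-byte form F2 99 91 89 at offsets 10–13.
Offset 10 falls in char 4's range; it's byte 1 of F2 99 91 89 = 0xF2.

0xF2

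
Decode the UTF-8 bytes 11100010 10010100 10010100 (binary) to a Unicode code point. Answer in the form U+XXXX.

Leading byte 0xE2 = 11100010 matches 1110xxxx → 3-byte sequence.
Byte 1: 0xE2 = 11100010, payload 0010 (4 bits).
Byte 2: 0x94 = 10010100 (10xxxxxx ✓), payload 010100.
Byte 3: 0x94 = 10010100 (10xxxxxx ✓), payload 010100.
Concatenate: 0010010100010100 = 0x2514 (16 bits → U+2514).

U+2514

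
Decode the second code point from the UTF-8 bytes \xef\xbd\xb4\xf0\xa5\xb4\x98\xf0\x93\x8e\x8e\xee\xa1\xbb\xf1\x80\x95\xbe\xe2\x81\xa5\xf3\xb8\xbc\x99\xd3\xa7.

U+25D18

Offset 0: leading byte 0xEF = 11101111 → 3-byte char #1 = EF BD B4.
Offset 3: leading byte 0xF0 = 11110000 → 4-byte char #2 = F0 A5 B4 98.
Leading byte 0xF0 = 11110000 matches 11110xxx → 4-byte sequence.
Byte 1: 0xF0 = 11110000, payload 000 (3 bits).
Byte 2: 0xA5 = 10100101 (10xxxxxx ✓), payload 100101.
Byte 3: 0xB4 = 10110100 (10xxxxxx ✓), payload 110100.
Byte 4: 0x98 = 10011000 (10xxxxxx ✓), payload 011000.
Concatenate: 000100101110100011000 = 0x25D18 (21 bits → U+25D18).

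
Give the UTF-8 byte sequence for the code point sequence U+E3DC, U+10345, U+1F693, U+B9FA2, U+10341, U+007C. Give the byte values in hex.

U+E3DC: 3-byte form → EE 8F 9C.
U+10345: 4-byte form → F0 90 8D 85.
U+1F693: 4-byte form → F0 9F 9A 93.
U+B9FA2: 4-byte form → F2 B9 BE A2.
U+10341: 4-byte form → F0 90 8D 81.
U+007C: 1-byte form → 7C.
Concatenated (20 bytes): EE 8F 9C F0 90 8D 85 F0 9F 9A 93 F2 B9 BE A2 F0 90 8D 81 7C.

EE 8F 9C F0 90 8D 85 F0 9F 9A 93 F2 B9 BE A2 F0 90 8D 81 7C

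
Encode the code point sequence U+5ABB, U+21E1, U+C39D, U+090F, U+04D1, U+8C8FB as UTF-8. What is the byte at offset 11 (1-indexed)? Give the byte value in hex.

1-indexed offset 11 is 0-indexed offset 10.
U+5ABB → 3-byte form E5 AA BB at offsets 0–2.
U+21E1 → 3-byte form E2 87 A1 at offsets 3–5.
U+C39D → 3-byte form EC 8E 9D at offsets 6–8.
U+090F → 3-byte form E0 A4 8F at offsets 9–11.
Offset 10 falls in char 4's range; it's byte 2 of E0 A4 8F = 0xA4.

0xA4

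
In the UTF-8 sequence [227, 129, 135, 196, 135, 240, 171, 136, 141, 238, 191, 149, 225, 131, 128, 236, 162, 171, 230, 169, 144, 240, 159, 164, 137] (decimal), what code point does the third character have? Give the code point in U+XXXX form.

Offset 0: leading byte 0xE3 = 11100011 → 3-byte char #1 = E3 81 87.
Offset 3: leading byte 0xC4 = 11000100 → 2-byte char #2 = C4 87.
Offset 5: leading byte 0xF0 = 11110000 → 4-byte char #3 = F0 AB 88 8D.
Leading byte 0xF0 = 11110000 matches 11110xxx → 4-byte sequence.
Byte 1: 0xF0 = 11110000, payload 000 (3 bits).
Byte 2: 0xAB = 10101011 (10xxxxxx ✓), payload 101011.
Byte 3: 0x88 = 10001000 (10xxxxxx ✓), payload 001000.
Byte 4: 0x8D = 10001101 (10xxxxxx ✓), payload 001101.
Concatenate: 000101011001000001101 = 0x2B20D (21 bits → U+2B20D).

U+2B20D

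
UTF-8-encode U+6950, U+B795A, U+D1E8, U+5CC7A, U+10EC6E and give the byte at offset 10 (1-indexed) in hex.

0xA8

1-indexed offset 10 is 0-indexed offset 9.
U+6950 → 3-byte form E6 A5 90 at offsets 0–2.
U+B795A → 4-byte form F2 B7 A5 9A at offsets 3–6.
U+D1E8 → 3-byte form ED 87 A8 at offsets 7–9.
Offset 9 falls in char 3's range; it's byte 3 of ED 87 A8 = 0xA8.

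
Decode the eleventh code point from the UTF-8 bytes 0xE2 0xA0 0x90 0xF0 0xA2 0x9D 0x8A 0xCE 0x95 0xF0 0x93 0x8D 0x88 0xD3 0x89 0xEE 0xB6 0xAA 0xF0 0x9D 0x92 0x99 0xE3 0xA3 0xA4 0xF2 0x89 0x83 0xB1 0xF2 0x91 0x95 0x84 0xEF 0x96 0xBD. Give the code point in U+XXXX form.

U+F5BD

Offset 0: leading byte 0xE2 = 11100010 → 3-byte char #1 = E2 A0 90.
Offset 3: leading byte 0xF0 = 11110000 → 4-byte char #2 = F0 A2 9D 8A.
Offset 7: leading byte 0xCE = 11001110 → 2-byte char #3 = CE 95.
Offset 9: leading byte 0xF0 = 11110000 → 4-byte char #4 = F0 93 8D 88.
Offset 13: leading byte 0xD3 = 11010011 → 2-byte char #5 = D3 89.
Offset 15: leading byte 0xEE = 11101110 → 3-byte char #6 = EE B6 AA.
Offset 18: leading byte 0xF0 = 11110000 → 4-byte char #7 = F0 9D 92 99.
Offset 22: leading byte 0xE3 = 11100011 → 3-byte char #8 = E3 A3 A4.
Offset 25: leading byte 0xF2 = 11110010 → 4-byte char #9 = F2 89 83 B1.
Offset 29: leading byte 0xF2 = 11110010 → 4-byte char #10 = F2 91 95 84.
Offset 33: leading byte 0xEF = 11101111 → 3-byte char #11 = EF 96 BD.
Leading byte 0xEF = 11101111 matches 1110xxxx → 3-byte sequence.
Byte 1: 0xEF = 11101111, payload 1111 (4 bits).
Byte 2: 0x96 = 10010110 (10xxxxxx ✓), payload 010110.
Byte 3: 0xBD = 10111101 (10xxxxxx ✓), payload 111101.
Concatenate: 1111010110111101 = 0xF5BD (16 bits → U+F5BD).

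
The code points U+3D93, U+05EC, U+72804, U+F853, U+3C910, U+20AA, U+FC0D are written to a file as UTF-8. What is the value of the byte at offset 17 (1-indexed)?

1-indexed offset 17 is 0-indexed offset 16.
U+3D93 → 3-byte form E3 B6 93 at offsets 0–2.
U+05EC → 2-byte form D7 AC at offsets 3–4.
U+72804 → 4-byte form F1 B2 A0 84 at offsets 5–8.
U+F853 → 3-byte form EF A1 93 at offsets 9–11.
U+3C910 → 4-byte form F0 BC A4 90 at offsets 12–15.
U+20AA → 3-byte form E2 82 AA at offsets 16–18.
Offset 16 falls in char 6's range; it's byte 1 of E2 82 AA = 0xE2.

0xE2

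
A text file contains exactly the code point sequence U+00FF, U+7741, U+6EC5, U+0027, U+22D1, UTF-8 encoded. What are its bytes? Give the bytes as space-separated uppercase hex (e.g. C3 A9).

U+00FF: 2-byte form → C3 BF.
U+7741: 3-byte form → E7 9D 81.
U+6EC5: 3-byte form → E6 BB 85.
U+0027: 1-byte form → 27.
U+22D1: 3-byte form → E2 8B 91.
Concatenated (12 bytes): C3 BF E7 9D 81 E6 BB 85 27 E2 8B 91.

C3 BF E7 9D 81 E6 BB 85 27 E2 8B 91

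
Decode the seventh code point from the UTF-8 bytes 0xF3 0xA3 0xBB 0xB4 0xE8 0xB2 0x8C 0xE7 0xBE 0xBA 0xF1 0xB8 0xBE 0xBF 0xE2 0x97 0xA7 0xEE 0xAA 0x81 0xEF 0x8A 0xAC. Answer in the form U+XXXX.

Offset 0: leading byte 0xF3 = 11110011 → 4-byte char #1 = F3 A3 BB B4.
Offset 4: leading byte 0xE8 = 11101000 → 3-byte char #2 = E8 B2 8C.
Offset 7: leading byte 0xE7 = 11100111 → 3-byte char #3 = E7 BE BA.
Offset 10: leading byte 0xF1 = 11110001 → 4-byte char #4 = F1 B8 BE BF.
Offset 14: leading byte 0xE2 = 11100010 → 3-byte char #5 = E2 97 A7.
Offset 17: leading byte 0xEE = 11101110 → 3-byte char #6 = EE AA 81.
Offset 20: leading byte 0xEF = 11101111 → 3-byte char #7 = EF 8A AC.
Leading byte 0xEF = 11101111 matches 1110xxxx → 3-byte sequence.
Byte 1: 0xEF = 11101111, payload 1111 (4 bits).
Byte 2: 0x8A = 10001010 (10xxxxxx ✓), payload 001010.
Byte 3: 0xAC = 10101100 (10xxxxxx ✓), payload 101100.
Concatenate: 1111001010101100 = 0xF2AC (16 bits → U+F2AC).

U+F2AC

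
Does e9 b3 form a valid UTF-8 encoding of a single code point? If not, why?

Leading byte 0xE9 = 11101001 → 3-byte form, but only 2 bytes are present.

invalid (sequence truncated)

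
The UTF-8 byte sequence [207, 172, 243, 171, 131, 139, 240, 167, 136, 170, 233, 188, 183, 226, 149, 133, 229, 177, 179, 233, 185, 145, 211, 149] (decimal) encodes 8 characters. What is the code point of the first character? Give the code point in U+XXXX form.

U+03EC

Offset 0: leading byte 0xCF = 11001111 → 2-byte char #1 = CF AC.
Leading byte 0xCF = 11001111 matches 110xxxxx → 2-byte sequence.
Byte 1: 0xCF = 11001111, payload 01111 (5 bits).
Byte 2: 0xAC = 10101100 (10xxxxxx ✓), payload 101100.
Concatenate: 01111101100 = 0x3EC (11 bits → U+03EC).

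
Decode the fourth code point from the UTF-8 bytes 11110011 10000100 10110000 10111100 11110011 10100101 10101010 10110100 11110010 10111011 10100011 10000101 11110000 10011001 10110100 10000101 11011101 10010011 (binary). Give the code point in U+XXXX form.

U+19D05

Offset 0: leading byte 0xF3 = 11110011 → 4-byte char #1 = F3 84 B0 BC.
Offset 4: leading byte 0xF3 = 11110011 → 4-byte char #2 = F3 A5 AA B4.
Offset 8: leading byte 0xF2 = 11110010 → 4-byte char #3 = F2 BB A3 85.
Offset 12: leading byte 0xF0 = 11110000 → 4-byte char #4 = F0 99 B4 85.
Leading byte 0xF0 = 11110000 matches 11110xxx → 4-byte sequence.
Byte 1: 0xF0 = 11110000, payload 000 (3 bits).
Byte 2: 0x99 = 10011001 (10xxxxxx ✓), payload 011001.
Byte 3: 0xB4 = 10110100 (10xxxxxx ✓), payload 110100.
Byte 4: 0x85 = 10000101 (10xxxxxx ✓), payload 000101.
Concatenate: 000011001110100000101 = 0x19D05 (21 bits → U+19D05).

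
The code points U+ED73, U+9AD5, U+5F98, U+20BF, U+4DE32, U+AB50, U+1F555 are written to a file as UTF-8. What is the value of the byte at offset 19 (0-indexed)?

U+ED73 → 3-byte form EE B5 B3 at offsets 0–2.
U+9AD5 → 3-byte form E9 AB 95 at offsets 3–5.
U+5F98 → 3-byte form E5 BE 98 at offsets 6–8.
U+20BF → 3-byte form E2 82 BF at offsets 9–11.
U+4DE32 → 4-byte form F1 8D B8 B2 at offsets 12–15.
U+AB50 → 3-byte form EA AD 90 at offsets 16–18.
U+1F555 → 4-byte form F0 9F 95 95 at offsets 19–22.
Offset 19 falls in char 7's range; it's byte 1 of F0 9F 95 95 = 0xF0.

0xF0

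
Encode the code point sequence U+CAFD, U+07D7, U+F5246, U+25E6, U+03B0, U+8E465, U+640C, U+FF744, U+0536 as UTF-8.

EC AB BD DF 97 F3 B5 89 86 E2 97 A6 CE B0 F2 8E 91 A5 E6 90 8C F3 BF 9D 84 D4 B6

U+CAFD: 3-byte form → EC AB BD.
U+07D7: 2-byte form → DF 97.
U+F5246: 4-byte form → F3 B5 89 86.
U+25E6: 3-byte form → E2 97 A6.
U+03B0: 2-byte form → CE B0.
U+8E465: 4-byte form → F2 8E 91 A5.
U+640C: 3-byte form → E6 90 8C.
U+FF744: 4-byte form → F3 BF 9D 84.
U+0536: 2-byte form → D4 B6.
Concatenated (27 bytes): EC AB BD DF 97 F3 B5 89 86 E2 97 A6 CE B0 F2 8E 91 A5 E6 90 8C F3 BF 9D 84 D4 B6.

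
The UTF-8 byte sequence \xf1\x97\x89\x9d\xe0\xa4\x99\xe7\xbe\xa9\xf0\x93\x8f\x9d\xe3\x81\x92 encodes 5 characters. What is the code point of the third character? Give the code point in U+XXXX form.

U+7FA9

Offset 0: leading byte 0xF1 = 11110001 → 4-byte char #1 = F1 97 89 9D.
Offset 4: leading byte 0xE0 = 11100000 → 3-byte char #2 = E0 A4 99.
Offset 7: leading byte 0xE7 = 11100111 → 3-byte char #3 = E7 BE A9.
Leading byte 0xE7 = 11100111 matches 1110xxxx → 3-byte sequence.
Byte 1: 0xE7 = 11100111, payload 0111 (4 bits).
Byte 2: 0xBE = 10111110 (10xxxxxx ✓), payload 111110.
Byte 3: 0xA9 = 10101001 (10xxxxxx ✓), payload 101001.
Concatenate: 0111111110101001 = 0x7FA9 (16 bits → U+7FA9).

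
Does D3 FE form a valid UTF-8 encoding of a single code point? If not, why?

invalid (non-continuation byte where continuation expected)

Leading byte 0xD3 = 11010011 → 2-byte form.
Byte 2 is 0xFE = 11111110, which is not 10xxxxxx — expected a continuation byte.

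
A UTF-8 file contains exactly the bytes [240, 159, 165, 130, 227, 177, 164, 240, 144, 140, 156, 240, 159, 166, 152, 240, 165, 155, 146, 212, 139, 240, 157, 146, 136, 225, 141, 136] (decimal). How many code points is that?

8

Byte at offset 0: 0xF0 = 11110000 → 4-byte char (#1). Advance 4.
Byte at offset 4: 0xE3 = 11100011 → 3-byte char (#2). Advance 3.
Byte at offset 7: 0xF0 = 11110000 → 4-byte char (#3). Advance 4.
Byte at offset 11: 0xF0 = 11110000 → 4-byte char (#4). Advance 4.
Byte at offset 15: 0xF0 = 11110000 → 4-byte char (#5). Advance 4.
Byte at offset 19: 0xD4 = 11010100 → 2-byte char (#6). Advance 2.
Byte at offset 21: 0xF0 = 11110000 → 4-byte char (#7). Advance 4.
Byte at offset 25: 0xE1 = 11100001 → 3-byte char (#8). Advance 3.
Reached end at offset 28 after 8 code points.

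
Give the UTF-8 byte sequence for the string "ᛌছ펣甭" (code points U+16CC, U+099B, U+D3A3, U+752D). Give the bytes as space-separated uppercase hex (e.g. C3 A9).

U+16CC: 3-byte form → E1 9B 8C.
U+099B: 3-byte form → E0 A6 9B.
U+D3A3: 3-byte form → ED 8E A3.
U+752D: 3-byte form → E7 94 AD.
Concatenated (12 bytes): E1 9B 8C E0 A6 9B ED 8E A3 E7 94 AD.

E1 9B 8C E0 A6 9B ED 8E A3 E7 94 AD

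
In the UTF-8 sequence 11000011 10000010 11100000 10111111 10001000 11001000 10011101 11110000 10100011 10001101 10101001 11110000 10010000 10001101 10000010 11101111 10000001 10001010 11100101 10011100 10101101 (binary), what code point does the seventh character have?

U+572D

Offset 0: leading byte 0xC3 = 11000011 → 2-byte char #1 = C3 82.
Offset 2: leading byte 0xE0 = 11100000 → 3-byte char #2 = E0 BF 88.
Offset 5: leading byte 0xC8 = 11001000 → 2-byte char #3 = C8 9D.
Offset 7: leading byte 0xF0 = 11110000 → 4-byte char #4 = F0 A3 8D A9.
Offset 11: leading byte 0xF0 = 11110000 → 4-byte char #5 = F0 90 8D 82.
Offset 15: leading byte 0xEF = 11101111 → 3-byte char #6 = EF 81 8A.
Offset 18: leading byte 0xE5 = 11100101 → 3-byte char #7 = E5 9C AD.
Leading byte 0xE5 = 11100101 matches 1110xxxx → 3-byte sequence.
Byte 1: 0xE5 = 11100101, payload 0101 (4 bits).
Byte 2: 0x9C = 10011100 (10xxxxxx ✓), payload 011100.
Byte 3: 0xAD = 10101101 (10xxxxxx ✓), payload 101101.
Concatenate: 0101011100101101 = 0x572D (16 bits → U+572D).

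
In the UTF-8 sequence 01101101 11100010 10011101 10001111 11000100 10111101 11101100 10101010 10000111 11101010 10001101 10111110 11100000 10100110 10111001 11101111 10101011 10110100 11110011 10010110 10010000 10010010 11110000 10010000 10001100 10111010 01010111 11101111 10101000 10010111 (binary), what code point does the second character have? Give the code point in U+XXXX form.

Offset 0: leading byte 0x6D = 01101101 → 1-byte char #1 = 6D.
Offset 1: leading byte 0xE2 = 11100010 → 3-byte char #2 = E2 9D 8F.
Leading byte 0xE2 = 11100010 matches 1110xxxx → 3-byte sequence.
Byte 1: 0xE2 = 11100010, payload 0010 (4 bits).
Byte 2: 0x9D = 10011101 (10xxxxxx ✓), payload 011101.
Byte 3: 0x8F = 10001111 (10xxxxxx ✓), payload 001111.
Concatenate: 0010011101001111 = 0x274F (16 bits → U+274F).

U+274F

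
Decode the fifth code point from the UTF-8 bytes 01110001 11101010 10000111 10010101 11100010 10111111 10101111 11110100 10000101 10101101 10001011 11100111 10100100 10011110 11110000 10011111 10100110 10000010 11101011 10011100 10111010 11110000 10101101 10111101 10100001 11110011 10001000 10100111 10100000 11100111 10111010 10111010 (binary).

Offset 0: leading byte 0x71 = 01110001 → 1-byte char #1 = 71.
Offset 1: leading byte 0xEA = 11101010 → 3-byte char #2 = EA 87 95.
Offset 4: leading byte 0xE2 = 11100010 → 3-byte char #3 = E2 BF AF.
Offset 7: leading byte 0xF4 = 11110100 → 4-byte char #4 = F4 85 AD 8B.
Offset 11: leading byte 0xE7 = 11100111 → 3-byte char #5 = E7 A4 9E.
Leading byte 0xE7 = 11100111 matches 1110xxxx → 3-byte sequence.
Byte 1: 0xE7 = 11100111, payload 0111 (4 bits).
Byte 2: 0xA4 = 10100100 (10xxxxxx ✓), payload 100100.
Byte 3: 0x9E = 10011110 (10xxxxxx ✓), payload 011110.
Concatenate: 0111100100011110 = 0x791E (16 bits → U+791E).

U+791E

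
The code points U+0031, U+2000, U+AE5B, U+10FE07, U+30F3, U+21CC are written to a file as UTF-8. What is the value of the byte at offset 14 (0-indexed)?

U+0031 → 1-byte form 31 at offsets 0–0.
U+2000 → 3-byte form E2 80 80 at offsets 1–3.
U+AE5B → 3-byte form EA B9 9B at offsets 4–6.
U+10FE07 → 4-byte form F4 8F B8 87 at offsets 7–10.
U+30F3 → 3-byte form E3 83 B3 at offsets 11–13.
U+21CC → 3-byte form E2 87 8C at offsets 14–16.
Offset 14 falls in char 6's range; it's byte 1 of E2 87 8C = 0xE2.

0xE2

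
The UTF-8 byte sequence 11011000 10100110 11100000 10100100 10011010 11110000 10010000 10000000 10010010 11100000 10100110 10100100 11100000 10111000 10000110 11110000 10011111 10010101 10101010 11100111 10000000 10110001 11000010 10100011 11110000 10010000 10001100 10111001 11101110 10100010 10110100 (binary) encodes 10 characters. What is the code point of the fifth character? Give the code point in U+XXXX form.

U+0E06

Offset 0: leading byte 0xD8 = 11011000 → 2-byte char #1 = D8 A6.
Offset 2: leading byte 0xE0 = 11100000 → 3-byte char #2 = E0 A4 9A.
Offset 5: leading byte 0xF0 = 11110000 → 4-byte char #3 = F0 90 80 92.
Offset 9: leading byte 0xE0 = 11100000 → 3-byte char #4 = E0 A6 A4.
Offset 12: leading byte 0xE0 = 11100000 → 3-byte char #5 = E0 B8 86.
Leading byte 0xE0 = 11100000 matches 1110xxxx → 3-byte sequence.
Byte 1: 0xE0 = 11100000, payload 0000 (4 bits).
Byte 2: 0xB8 = 10111000 (10xxxxxx ✓), payload 111000.
Byte 3: 0x86 = 10000110 (10xxxxxx ✓), payload 000110.
Concatenate: 0000111000000110 = 0xE06 (16 bits → U+0E06).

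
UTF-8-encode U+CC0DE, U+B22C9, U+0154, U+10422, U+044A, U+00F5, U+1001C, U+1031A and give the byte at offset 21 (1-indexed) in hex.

0x80

1-indexed offset 21 is 0-indexed offset 20.
U+CC0DE → 4-byte form F3 8C 83 9E at offsets 0–3.
U+B22C9 → 4-byte form F2 B2 8B 89 at offsets 4–7.
U+0154 → 2-byte form C5 94 at offsets 8–9.
U+10422 → 4-byte form F0 90 90 A2 at offsets 10–13.
U+044A → 2-byte form D1 8A at offsets 14–15.
U+00F5 → 2-byte form C3 B5 at offsets 16–17.
U+1001C → 4-byte form F0 90 80 9C at offsets 18–21.
Offset 20 falls in char 7's range; it's byte 3 of F0 90 80 9C = 0x80.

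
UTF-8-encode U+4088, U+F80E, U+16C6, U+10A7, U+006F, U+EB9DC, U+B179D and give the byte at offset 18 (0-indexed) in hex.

U+4088 → 3-byte form E4 82 88 at offsets 0–2.
U+F80E → 3-byte form EF A0 8E at offsets 3–5.
U+16C6 → 3-byte form E1 9B 86 at offsets 6–8.
U+10A7 → 3-byte form E1 82 A7 at offsets 9–11.
U+006F → 1-byte form 6F at offsets 12–12.
U+EB9DC → 4-byte form F3 AB A7 9C at offsets 13–16.
U+B179D → 4-byte form F2 B1 9E 9D at offsets 17–20.
Offset 18 falls in char 7's range; it's byte 2 of F2 B1 9E 9D = 0xB1.

0xB1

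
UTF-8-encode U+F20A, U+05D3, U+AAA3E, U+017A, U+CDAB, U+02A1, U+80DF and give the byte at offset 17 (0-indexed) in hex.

0x83

U+F20A → 3-byte form EF 88 8A at offsets 0–2.
U+05D3 → 2-byte form D7 93 at offsets 3–4.
U+AAA3E → 4-byte form F2 AA A8 BE at offsets 5–8.
U+017A → 2-byte form C5 BA at offsets 9–10.
U+CDAB → 3-byte form EC B6 AB at offsets 11–13.
U+02A1 → 2-byte form CA A1 at offsets 14–15.
U+80DF → 3-byte form E8 83 9F at offsets 16–18.
Offset 17 falls in char 7's range; it's byte 2 of E8 83 9F = 0x83.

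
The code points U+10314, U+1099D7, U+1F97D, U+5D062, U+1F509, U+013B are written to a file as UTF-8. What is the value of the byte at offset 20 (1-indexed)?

1-indexed offset 20 is 0-indexed offset 19.
U+10314 → 4-byte form F0 90 8C 94 at offsets 0–3.
U+1099D7 → 4-byte form F4 89 A7 97 at offsets 4–7.
U+1F97D → 4-byte form F0 9F A5 BD at offsets 8–11.
U+5D062 → 4-byte form F1 9D 81 A2 at offsets 12–15.
U+1F509 → 4-byte form F0 9F 94 89 at offsets 16–19.
Offset 19 falls in char 5's range; it's byte 4 of F0 9F 94 89 = 0x89.

0x89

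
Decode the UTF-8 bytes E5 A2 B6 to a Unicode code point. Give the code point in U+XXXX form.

U+58B6

Leading byte 0xE5 = 11100101 matches 1110xxxx → 3-byte sequence.
Byte 1: 0xE5 = 11100101, payload 0101 (4 bits).
Byte 2: 0xA2 = 10100010 (10xxxxxx ✓), payload 100010.
Byte 3: 0xB6 = 10110110 (10xxxxxx ✓), payload 110110.
Concatenate: 0101100010110110 = 0x58B6 (16 bits → U+58B6).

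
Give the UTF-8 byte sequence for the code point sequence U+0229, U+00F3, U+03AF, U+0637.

C8 A9 C3 B3 CE AF D8 B7

U+0229: 2-byte form → C8 A9.
U+00F3: 2-byte form → C3 B3.
U+03AF: 2-byte form → CE AF.
U+0637: 2-byte form → D8 B7.
Concatenated (8 bytes): C8 A9 C3 B3 CE AF D8 B7.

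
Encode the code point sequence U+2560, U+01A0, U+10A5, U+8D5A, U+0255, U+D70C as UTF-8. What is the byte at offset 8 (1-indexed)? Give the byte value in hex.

0xA5

1-indexed offset 8 is 0-indexed offset 7.
U+2560 → 3-byte form E2 95 A0 at offsets 0–2.
U+01A0 → 2-byte form C6 A0 at offsets 3–4.
U+10A5 → 3-byte form E1 82 A5 at offsets 5–7.
Offset 7 falls in char 3's range; it's byte 3 of E1 82 A5 = 0xA5.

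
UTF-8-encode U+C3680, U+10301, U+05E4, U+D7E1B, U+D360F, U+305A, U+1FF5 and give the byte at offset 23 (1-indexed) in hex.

0xBF

1-indexed offset 23 is 0-indexed offset 22.
U+C3680 → 4-byte form F3 83 9A 80 at offsets 0–3.
U+10301 → 4-byte form F0 90 8C 81 at offsets 4–7.
U+05E4 → 2-byte form D7 A4 at offsets 8–9.
U+D7E1B → 4-byte form F3 97 B8 9B at offsets 10–13.
U+D360F → 4-byte form F3 93 98 8F at offsets 14–17.
U+305A → 3-byte form E3 81 9A at offsets 18–20.
U+1FF5 → 3-byte form E1 BF B5 at offsets 21–23.
Offset 22 falls in char 7's range; it's byte 2 of E1 BF B5 = 0xBF.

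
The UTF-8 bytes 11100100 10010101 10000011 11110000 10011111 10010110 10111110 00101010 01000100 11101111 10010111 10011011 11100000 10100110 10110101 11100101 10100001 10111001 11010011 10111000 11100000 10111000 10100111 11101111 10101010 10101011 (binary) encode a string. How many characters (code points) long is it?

10

Byte at offset 0: 0xE4 = 11100100 → 3-byte char (#1). Advance 3.
Byte at offset 3: 0xF0 = 11110000 → 4-byte char (#2). Advance 4.
Byte at offset 7: 0x2A = 00101010 → 1-byte char (#3). Advance 1.
Byte at offset 8: 0x44 = 01000100 → 1-byte char (#4). Advance 1.
Byte at offset 9: 0xEF = 11101111 → 3-byte char (#5). Advance 3.
Byte at offset 12: 0xE0 = 11100000 → 3-byte char (#6). Advance 3.
Byte at offset 15: 0xE5 = 11100101 → 3-byte char (#7). Advance 3.
Byte at offset 18: 0xD3 = 11010011 → 2-byte char (#8). Advance 2.
Byte at offset 20: 0xE0 = 11100000 → 3-byte char (#9). Advance 3.
Byte at offset 23: 0xEF = 11101111 → 3-byte char (#10). Advance 3.
Reached end at offset 26 after 10 code points.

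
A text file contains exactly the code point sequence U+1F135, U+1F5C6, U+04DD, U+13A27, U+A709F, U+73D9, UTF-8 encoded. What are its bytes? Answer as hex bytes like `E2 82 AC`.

U+1F135: 4-byte form → F0 9F 84 B5.
U+1F5C6: 4-byte form → F0 9F 97 86.
U+04DD: 2-byte form → D3 9D.
U+13A27: 4-byte form → F0 93 A8 A7.
U+A709F: 4-byte form → F2 A7 82 9F.
U+73D9: 3-byte form → E7 8F 99.
Concatenated (21 bytes): F0 9F 84 B5 F0 9F 97 86 D3 9D F0 93 A8 A7 F2 A7 82 9F E7 8F 99.

F0 9F 84 B5 F0 9F 97 86 D3 9D F0 93 A8 A7 F2 A7 82 9F E7 8F 99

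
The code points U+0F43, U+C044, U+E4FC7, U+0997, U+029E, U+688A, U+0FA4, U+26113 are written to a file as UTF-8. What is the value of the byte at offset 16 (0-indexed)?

0xA2

U+0F43 → 3-byte form E0 BD 83 at offsets 0–2.
U+C044 → 3-byte form EC 81 84 at offsets 3–5.
U+E4FC7 → 4-byte form F3 A4 BF 87 at offsets 6–9.
U+0997 → 3-byte form E0 A6 97 at offsets 10–12.
U+029E → 2-byte form CA 9E at offsets 13–14.
U+688A → 3-byte form E6 A2 8A at offsets 15–17.
Offset 16 falls in char 6's range; it's byte 2 of E6 A2 8A = 0xA2.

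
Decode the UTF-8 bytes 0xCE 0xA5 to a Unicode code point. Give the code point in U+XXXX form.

Leading byte 0xCE = 11001110 matches 110xxxxx → 2-byte sequence.
Byte 1: 0xCE = 11001110, payload 01110 (5 bits).
Byte 2: 0xA5 = 10100101 (10xxxxxx ✓), payload 100101.
Concatenate: 01110100101 = 0x3A5 (11 bits → U+03A5).

U+03A5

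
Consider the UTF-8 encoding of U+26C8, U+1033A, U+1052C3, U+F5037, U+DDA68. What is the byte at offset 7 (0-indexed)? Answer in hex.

0xF4

U+26C8 → 3-byte form E2 9B 88 at offsets 0–2.
U+1033A → 4-byte form F0 90 8C BA at offsets 3–6.
U+1052C3 → 4-byte form F4 85 8B 83 at offsets 7–10.
Offset 7 falls in char 3's range; it's byte 1 of F4 85 8B 83 = 0xF4.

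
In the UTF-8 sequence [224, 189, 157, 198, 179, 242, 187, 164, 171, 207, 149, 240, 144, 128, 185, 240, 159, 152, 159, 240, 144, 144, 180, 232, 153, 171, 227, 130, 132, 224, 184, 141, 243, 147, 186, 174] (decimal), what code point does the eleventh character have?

U+D3EAE

Offset 0: leading byte 0xE0 = 11100000 → 3-byte char #1 = E0 BD 9D.
Offset 3: leading byte 0xC6 = 11000110 → 2-byte char #2 = C6 B3.
Offset 5: leading byte 0xF2 = 11110010 → 4-byte char #3 = F2 BB A4 AB.
Offset 9: leading byte 0xCF = 11001111 → 2-byte char #4 = CF 95.
Offset 11: leading byte 0xF0 = 11110000 → 4-byte char #5 = F0 90 80 B9.
Offset 15: leading byte 0xF0 = 11110000 → 4-byte char #6 = F0 9F 98 9F.
Offset 19: leading byte 0xF0 = 11110000 → 4-byte char #7 = F0 90 90 B4.
Offset 23: leading byte 0xE8 = 11101000 → 3-byte char #8 = E8 99 AB.
Offset 26: leading byte 0xE3 = 11100011 → 3-byte char #9 = E3 82 84.
Offset 29: leading byte 0xE0 = 11100000 → 3-byte char #10 = E0 B8 8D.
Offset 32: leading byte 0xF3 = 11110011 → 4-byte char #11 = F3 93 BA AE.
Leading byte 0xF3 = 11110011 matches 11110xxx → 4-byte sequence.
Byte 1: 0xF3 = 11110011, payload 011 (3 bits).
Byte 2: 0x93 = 10010011 (10xxxxxx ✓), payload 010011.
Byte 3: 0xBA = 10111010 (10xxxxxx ✓), payload 111010.
Byte 4: 0xAE = 10101110 (10xxxxxx ✓), payload 101110.
Concatenate: 011010011111010101110 = 0xD3EAE (21 bits → U+D3EAE).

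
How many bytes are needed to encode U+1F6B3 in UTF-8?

U+1F6B3 = 0x1F6B3. UTF-8 uses 1 byte below 0x80, 2 below 0x800, 3 below 0x10000, 4 up to 0x10FFFF. 0x1F6B3 is in U+10000–U+10FFFF → 4 bytes.

4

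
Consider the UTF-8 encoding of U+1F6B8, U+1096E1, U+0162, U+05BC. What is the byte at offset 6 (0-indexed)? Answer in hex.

U+1F6B8 → 4-byte form F0 9F 9A B8 at offsets 0–3.
U+1096E1 → 4-byte form F4 89 9B A1 at offsets 4–7.
Offset 6 falls in char 2's range; it's byte 3 of F4 89 9B A1 = 0x9B.

0x9B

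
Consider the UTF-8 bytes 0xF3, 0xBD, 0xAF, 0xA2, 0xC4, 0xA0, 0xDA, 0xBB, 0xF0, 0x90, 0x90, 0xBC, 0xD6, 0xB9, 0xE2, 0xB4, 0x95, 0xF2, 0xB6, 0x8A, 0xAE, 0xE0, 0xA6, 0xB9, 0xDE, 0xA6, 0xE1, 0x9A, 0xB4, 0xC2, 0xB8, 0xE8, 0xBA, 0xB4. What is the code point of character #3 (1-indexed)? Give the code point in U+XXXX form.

Offset 0: leading byte 0xF3 = 11110011 → 4-byte char #1 = F3 BD AF A2.
Offset 4: leading byte 0xC4 = 11000100 → 2-byte char #2 = C4 A0.
Offset 6: leading byte 0xDA = 11011010 → 2-byte char #3 = DA BB.
Leading byte 0xDA = 11011010 matches 110xxxxx → 2-byte sequence.
Byte 1: 0xDA = 11011010, payload 11010 (5 bits).
Byte 2: 0xBB = 10111011 (10xxxxxx ✓), payload 111011.
Concatenate: 11010111011 = 0x6BB (11 bits → U+06BB).

U+06BB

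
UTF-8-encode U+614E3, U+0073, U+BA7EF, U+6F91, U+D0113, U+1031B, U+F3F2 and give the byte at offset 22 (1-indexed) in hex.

1-indexed offset 22 is 0-indexed offset 21.
U+614E3 → 4-byte form F1 A1 93 A3 at offsets 0–3.
U+0073 → 1-byte form 73 at offsets 4–4.
U+BA7EF → 4-byte form F2 BA 9F AF at offsets 5–8.
U+6F91 → 3-byte form E6 BE 91 at offsets 9–11.
U+D0113 → 4-byte form F3 90 84 93 at offsets 12–15.
U+1031B → 4-byte form F0 90 8C 9B at offsets 16–19.
U+F3F2 → 3-byte form EF 8F B2 at offsets 20–22.
Offset 21 falls in char 7's range; it's byte 2 of EF 8F B2 = 0x8F.

0x8F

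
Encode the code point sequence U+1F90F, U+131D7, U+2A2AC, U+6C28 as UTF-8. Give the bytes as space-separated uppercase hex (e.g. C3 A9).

F0 9F A4 8F F0 93 87 97 F0 AA 8A AC E6 B0 A8

U+1F90F: 4-byte form → F0 9F A4 8F.
U+131D7: 4-byte form → F0 93 87 97.
U+2A2AC: 4-byte form → F0 AA 8A AC.
U+6C28: 3-byte form → E6 B0 A8.
Concatenated (15 bytes): F0 9F A4 8F F0 93 87 97 F0 AA 8A AC E6 B0 A8.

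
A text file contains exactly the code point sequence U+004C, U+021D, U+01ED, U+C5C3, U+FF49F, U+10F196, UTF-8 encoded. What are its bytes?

4C C8 9D C7 AD EC 97 83 F3 BF 92 9F F4 8F 86 96

U+004C: 1-byte form → 4C.
U+021D: 2-byte form → C8 9D.
U+01ED: 2-byte form → C7 AD.
U+C5C3: 3-byte form → EC 97 83.
U+FF49F: 4-byte form → F3 BF 92 9F.
U+10F196: 4-byte form → F4 8F 86 96.
Concatenated (16 bytes): 4C C8 9D C7 AD EC 97 83 F3 BF 92 9F F4 8F 86 96.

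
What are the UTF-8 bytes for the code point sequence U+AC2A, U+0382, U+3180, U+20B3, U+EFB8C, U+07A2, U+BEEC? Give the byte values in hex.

U+AC2A: 3-byte form → EA B0 AA.
U+0382: 2-byte form → CE 82.
U+3180: 3-byte form → E3 86 80.
U+20B3: 3-byte form → E2 82 B3.
U+EFB8C: 4-byte form → F3 AF AE 8C.
U+07A2: 2-byte form → DE A2.
U+BEEC: 3-byte form → EB BB AC.
Concatenated (20 bytes): EA B0 AA CE 82 E3 86 80 E2 82 B3 F3 AF AE 8C DE A2 EB BB AC.

EA B0 AA CE 82 E3 86 80 E2 82 B3 F3 AF AE 8C DE A2 EB BB AC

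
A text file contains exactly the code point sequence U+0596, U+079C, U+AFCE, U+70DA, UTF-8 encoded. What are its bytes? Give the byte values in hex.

D6 96 DE 9C EA BF 8E E7 83 9A

U+0596: 2-byte form → D6 96.
U+079C: 2-byte form → DE 9C.
U+AFCE: 3-byte form → EA BF 8E.
U+70DA: 3-byte form → E7 83 9A.
Concatenated (10 bytes): D6 96 DE 9C EA BF 8E E7 83 9A.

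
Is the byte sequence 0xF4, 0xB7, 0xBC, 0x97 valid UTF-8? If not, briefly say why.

Leading byte 0xF4 = 11110100 → 4-byte form.
Payload = 0x137F17, which exceeds U+10FFFF, the maximum Unicode code point. (Leading bytes F5–FF, or F4 followed by ≥ 0x90, are invalid.)

invalid (encodes a value above U+10FFFF)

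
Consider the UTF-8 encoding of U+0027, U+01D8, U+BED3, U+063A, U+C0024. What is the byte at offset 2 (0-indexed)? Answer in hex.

0x98

U+0027 → 1-byte form 27 at offsets 0–0.
U+01D8 → 2-byte form C7 98 at offsets 1–2.
Offset 2 falls in char 2's range; it's byte 2 of C7 98 = 0x98.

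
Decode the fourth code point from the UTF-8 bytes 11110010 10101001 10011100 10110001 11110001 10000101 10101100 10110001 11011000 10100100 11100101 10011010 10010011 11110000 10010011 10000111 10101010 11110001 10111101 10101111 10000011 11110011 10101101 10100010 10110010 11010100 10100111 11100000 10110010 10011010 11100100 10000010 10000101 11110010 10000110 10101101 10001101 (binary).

Offset 0: leading byte 0xF2 = 11110010 → 4-byte char #1 = F2 A9 9C B1.
Offset 4: leading byte 0xF1 = 11110001 → 4-byte char #2 = F1 85 AC B1.
Offset 8: leading byte 0xD8 = 11011000 → 2-byte char #3 = D8 A4.
Offset 10: leading byte 0xE5 = 11100101 → 3-byte char #4 = E5 9A 93.
Leading byte 0xE5 = 11100101 matches 1110xxxx → 3-byte sequence.
Byte 1: 0xE5 = 11100101, payload 0101 (4 bits).
Byte 2: 0x9A = 10011010 (10xxxxxx ✓), payload 011010.
Byte 3: 0x93 = 10010011 (10xxxxxx ✓), payload 010011.
Concatenate: 0101011010010011 = 0x5693 (16 bits → U+5693).

U+5693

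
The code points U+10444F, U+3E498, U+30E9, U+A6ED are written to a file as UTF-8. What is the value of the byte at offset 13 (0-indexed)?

0xAD

U+10444F → 4-byte form F4 84 91 8F at offsets 0–3.
U+3E498 → 4-byte form F0 BE 92 98 at offsets 4–7.
U+30E9 → 3-byte form E3 83 A9 at offsets 8–10.
U+A6ED → 3-byte form EA 9B AD at offsets 11–13.
Offset 13 falls in char 4's range; it's byte 3 of EA 9B AD = 0xAD.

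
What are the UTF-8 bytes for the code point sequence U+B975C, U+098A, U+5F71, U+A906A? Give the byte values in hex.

F2 B9 9D 9C E0 A6 8A E5 BD B1 F2 A9 81 AA

U+B975C: 4-byte form → F2 B9 9D 9C.
U+098A: 3-byte form → E0 A6 8A.
U+5F71: 3-byte form → E5 BD B1.
U+A906A: 4-byte form → F2 A9 81 AA.
Concatenated (14 bytes): F2 B9 9D 9C E0 A6 8A E5 BD B1 F2 A9 81 AA.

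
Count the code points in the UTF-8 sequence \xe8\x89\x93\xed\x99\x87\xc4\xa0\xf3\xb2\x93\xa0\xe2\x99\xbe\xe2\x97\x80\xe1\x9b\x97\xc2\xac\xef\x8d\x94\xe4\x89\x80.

10

Byte at offset 0: 0xE8 = 11101000 → 3-byte char (#1). Advance 3.
Byte at offset 3: 0xED = 11101101 → 3-byte char (#2). Advance 3.
Byte at offset 6: 0xC4 = 11000100 → 2-byte char (#3). Advance 2.
Byte at offset 8: 0xF3 = 11110011 → 4-byte char (#4). Advance 4.
Byte at offset 12: 0xE2 = 11100010 → 3-byte char (#5). Advance 3.
Byte at offset 15: 0xE2 = 11100010 → 3-byte char (#6). Advance 3.
Byte at offset 18: 0xE1 = 11100001 → 3-byte char (#7). Advance 3.
Byte at offset 21: 0xC2 = 11000010 → 2-byte char (#8). Advance 2.
Byte at offset 23: 0xEF = 11101111 → 3-byte char (#9). Advance 3.
Byte at offset 26: 0xE4 = 11100100 → 3-byte char (#10). Advance 3.
Reached end at offset 29 after 10 code points.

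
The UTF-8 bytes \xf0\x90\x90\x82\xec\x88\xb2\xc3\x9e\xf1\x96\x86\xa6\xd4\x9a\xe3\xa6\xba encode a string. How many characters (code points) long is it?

Byte at offset 0: 0xF0 = 11110000 → 4-byte char (#1). Advance 4.
Byte at offset 4: 0xEC = 11101100 → 3-byte char (#2). Advance 3.
Byte at offset 7: 0xC3 = 11000011 → 2-byte char (#3). Advance 2.
Byte at offset 9: 0xF1 = 11110001 → 4-byte char (#4). Advance 4.
Byte at offset 13: 0xD4 = 11010100 → 2-byte char (#5). Advance 2.
Byte at offset 15: 0xE3 = 11100011 → 3-byte char (#6). Advance 3.
Reached end at offset 18 after 6 code points.

6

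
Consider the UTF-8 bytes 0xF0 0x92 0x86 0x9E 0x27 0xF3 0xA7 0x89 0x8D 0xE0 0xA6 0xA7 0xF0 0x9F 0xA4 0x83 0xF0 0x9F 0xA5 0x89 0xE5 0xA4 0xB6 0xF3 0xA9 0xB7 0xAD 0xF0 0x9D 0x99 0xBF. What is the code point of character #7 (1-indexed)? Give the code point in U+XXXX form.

U+5936

Offset 0: leading byte 0xF0 = 11110000 → 4-byte char #1 = F0 92 86 9E.
Offset 4: leading byte 0x27 = 00100111 → 1-byte char #2 = 27.
Offset 5: leading byte 0xF3 = 11110011 → 4-byte char #3 = F3 A7 89 8D.
Offset 9: leading byte 0xE0 = 11100000 → 3-byte char #4 = E0 A6 A7.
Offset 12: leading byte 0xF0 = 11110000 → 4-byte char #5 = F0 9F A4 83.
Offset 16: leading byte 0xF0 = 11110000 → 4-byte char #6 = F0 9F A5 89.
Offset 20: leading byte 0xE5 = 11100101 → 3-byte char #7 = E5 A4 B6.
Leading byte 0xE5 = 11100101 matches 1110xxxx → 3-byte sequence.
Byte 1: 0xE5 = 11100101, payload 0101 (4 bits).
Byte 2: 0xA4 = 10100100 (10xxxxxx ✓), payload 100100.
Byte 3: 0xB6 = 10110110 (10xxxxxx ✓), payload 110110.
Concatenate: 0101100100110110 = 0x5936 (16 bits → U+5936).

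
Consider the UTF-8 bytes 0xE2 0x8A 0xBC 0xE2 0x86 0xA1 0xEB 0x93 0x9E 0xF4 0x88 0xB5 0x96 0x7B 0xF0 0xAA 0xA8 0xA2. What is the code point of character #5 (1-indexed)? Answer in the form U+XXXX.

Offset 0: leading byte 0xE2 = 11100010 → 3-byte char #1 = E2 8A BC.
Offset 3: leading byte 0xE2 = 11100010 → 3-byte char #2 = E2 86 A1.
Offset 6: leading byte 0xEB = 11101011 → 3-byte char #3 = EB 93 9E.
Offset 9: leading byte 0xF4 = 11110100 → 4-byte char #4 = F4 88 B5 96.
Offset 13: leading byte 0x7B = 01111011 → 1-byte char #5 = 7B.
Leading byte 0x7B = 01111011 matches 0xxxxxxx → 1-byte sequence.
Byte 1: 0x7B = 01111011, payload 1111011 (7 bits).
Concatenate: 1111011 = 0x7B (7 bits → U+007B).

U+007B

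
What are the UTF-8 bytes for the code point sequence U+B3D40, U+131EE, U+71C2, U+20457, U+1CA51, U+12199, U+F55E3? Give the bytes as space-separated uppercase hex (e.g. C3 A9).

U+B3D40: 4-byte form → F2 B3 B5 80.
U+131EE: 4-byte form → F0 93 87 AE.
U+71C2: 3-byte form → E7 87 82.
U+20457: 4-byte form → F0 A0 91 97.
U+1CA51: 4-byte form → F0 9C A9 91.
U+12199: 4-byte form → F0 92 86 99.
U+F55E3: 4-byte form → F3 B5 97 A3.
Concatenated (27 bytes): F2 B3 B5 80 F0 93 87 AE E7 87 82 F0 A0 91 97 F0 9C A9 91 F0 92 86 99 F3 B5 97 A3.

F2 B3 B5 80 F0 93 87 AE E7 87 82 F0 A0 91 97 F0 9C A9 91 F0 92 86 99 F3 B5 97 A3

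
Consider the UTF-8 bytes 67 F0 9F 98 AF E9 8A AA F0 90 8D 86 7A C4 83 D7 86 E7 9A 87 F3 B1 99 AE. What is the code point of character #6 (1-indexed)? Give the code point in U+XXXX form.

U+0103

Offset 0: leading byte 0x67 = 01100111 → 1-byte char #1 = 67.
Offset 1: leading byte 0xF0 = 11110000 → 4-byte char #2 = F0 9F 98 AF.
Offset 5: leading byte 0xE9 = 11101001 → 3-byte char #3 = E9 8A AA.
Offset 8: leading byte 0xF0 = 11110000 → 4-byte char #4 = F0 90 8D 86.
Offset 12: leading byte 0x7A = 01111010 → 1-byte char #5 = 7A.
Offset 13: leading byte 0xC4 = 11000100 → 2-byte char #6 = C4 83.
Leading byte 0xC4 = 11000100 matches 110xxxxx → 2-byte sequence.
Byte 1: 0xC4 = 11000100, payload 00100 (5 bits).
Byte 2: 0x83 = 10000011 (10xxxxxx ✓), payload 000011.
Concatenate: 00100000011 = 0x103 (11 bits → U+0103).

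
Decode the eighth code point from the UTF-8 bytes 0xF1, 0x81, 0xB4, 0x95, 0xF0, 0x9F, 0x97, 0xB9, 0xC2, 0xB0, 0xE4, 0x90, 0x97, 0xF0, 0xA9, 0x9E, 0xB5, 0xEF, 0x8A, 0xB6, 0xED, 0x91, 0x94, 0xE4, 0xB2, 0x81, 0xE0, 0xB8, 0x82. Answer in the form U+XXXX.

Offset 0: leading byte 0xF1 = 11110001 → 4-byte char #1 = F1 81 B4 95.
Offset 4: leading byte 0xF0 = 11110000 → 4-byte char #2 = F0 9F 97 B9.
Offset 8: leading byte 0xC2 = 11000010 → 2-byte char #3 = C2 B0.
Offset 10: leading byte 0xE4 = 11100100 → 3-byte char #4 = E4 90 97.
Offset 13: leading byte 0xF0 = 11110000 → 4-byte char #5 = F0 A9 9E B5.
Offset 17: leading byte 0xEF = 11101111 → 3-byte char #6 = EF 8A B6.
Offset 20: leading byte 0xED = 11101101 → 3-byte char #7 = ED 91 94.
Offset 23: leading byte 0xE4 = 11100100 → 3-byte char #8 = E4 B2 81.
Leading byte 0xE4 = 11100100 matches 1110xxxx → 3-byte sequence.
Byte 1: 0xE4 = 11100100, payload 0100 (4 bits).
Byte 2: 0xB2 = 10110010 (10xxxxxx ✓), payload 110010.
Byte 3: 0x81 = 10000001 (10xxxxxx ✓), payload 000001.
Concatenate: 0100110010000001 = 0x4C81 (16 bits → U+4C81).

U+4C81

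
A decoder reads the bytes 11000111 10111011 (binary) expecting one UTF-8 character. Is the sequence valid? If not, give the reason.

Leading byte 0xC7 = 11000111 → 2-byte form.
Continuation bytes 0xBB=10111011 all match 10xxxxxx.
Decoded value 0x1FB is ≥ 0x80 (shortest form) and not a surrogate.

valid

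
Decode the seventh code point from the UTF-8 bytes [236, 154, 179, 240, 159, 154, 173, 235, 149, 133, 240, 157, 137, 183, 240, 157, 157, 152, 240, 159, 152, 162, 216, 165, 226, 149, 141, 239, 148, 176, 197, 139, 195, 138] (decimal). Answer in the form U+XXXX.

Offset 0: leading byte 0xEC = 11101100 → 3-byte char #1 = EC 9A B3.
Offset 3: leading byte 0xF0 = 11110000 → 4-byte char #2 = F0 9F 9A AD.
Offset 7: leading byte 0xEB = 11101011 → 3-byte char #3 = EB 95 85.
Offset 10: leading byte 0xF0 = 11110000 → 4-byte char #4 = F0 9D 89 B7.
Offset 14: leading byte 0xF0 = 11110000 → 4-byte char #5 = F0 9D 9D 98.
Offset 18: leading byte 0xF0 = 11110000 → 4-byte char #6 = F0 9F 98 A2.
Offset 22: leading byte 0xD8 = 11011000 → 2-byte char #7 = D8 A5.
Leading byte 0xD8 = 11011000 matches 110xxxxx → 2-byte sequence.
Byte 1: 0xD8 = 11011000, payload 11000 (5 bits).
Byte 2: 0xA5 = 10100101 (10xxxxxx ✓), payload 100101.
Concatenate: 11000100101 = 0x625 (11 bits → U+0625).

U+0625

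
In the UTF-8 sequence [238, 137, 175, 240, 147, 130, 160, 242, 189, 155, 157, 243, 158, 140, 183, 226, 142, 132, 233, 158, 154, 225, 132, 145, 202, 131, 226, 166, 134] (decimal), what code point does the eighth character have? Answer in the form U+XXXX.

U+0283

Offset 0: leading byte 0xEE = 11101110 → 3-byte char #1 = EE 89 AF.
Offset 3: leading byte 0xF0 = 11110000 → 4-byte char #2 = F0 93 82 A0.
Offset 7: leading byte 0xF2 = 11110010 → 4-byte char #3 = F2 BD 9B 9D.
Offset 11: leading byte 0xF3 = 11110011 → 4-byte char #4 = F3 9E 8C B7.
Offset 15: leading byte 0xE2 = 11100010 → 3-byte char #5 = E2 8E 84.
Offset 18: leading byte 0xE9 = 11101001 → 3-byte char #6 = E9 9E 9A.
Offset 21: leading byte 0xE1 = 11100001 → 3-byte char #7 = E1 84 91.
Offset 24: leading byte 0xCA = 11001010 → 2-byte char #8 = CA 83.
Leading byte 0xCA = 11001010 matches 110xxxxx → 2-byte sequence.
Byte 1: 0xCA = 11001010, payload 01010 (5 bits).
Byte 2: 0x83 = 10000011 (10xxxxxx ✓), payload 000011.
Concatenate: 01010000011 = 0x283 (11 bits → U+0283).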